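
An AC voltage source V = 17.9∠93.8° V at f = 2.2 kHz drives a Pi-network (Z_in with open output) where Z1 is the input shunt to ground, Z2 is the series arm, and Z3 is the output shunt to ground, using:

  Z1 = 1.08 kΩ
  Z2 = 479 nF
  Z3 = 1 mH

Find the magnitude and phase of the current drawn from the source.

Step 1 — Angular frequency: ω = 2π·f = 2π·2200 = 1.382e+04 rad/s.
Step 2 — Component impedances:
  Z1: Z = R = 1080 Ω
  Z2: Z = 1/(jωC) = -j/(ω·C) = 0 - j151 Ω
  Z3: Z = jωL = j·1.382e+04·0.001 = 0 + j13.82 Ω
Step 3 — With open output, the series arm Z2 and the output shunt Z3 appear in series to ground: Z2 + Z3 = 0 - j137.2 Ω.
Step 4 — Parallel with input shunt Z1: Z_in = Z1 || (Z2 + Z3) = 17.15 - j135 Ω = 136.1∠-82.8° Ω.
Step 5 — Source phasor: V = 17.9∠93.8° V = -1.186 + j17.86 V.
Step 6 — Ohm's law: I = V / Z_total = (-1.186 + j17.86) / (17.15 - j135) = -0.1313 + j0.007892 A.
Step 7 — Convert to polar: |I| = 0.1315 A, ∠I = 176.6°.

I = 0.1315∠176.6° A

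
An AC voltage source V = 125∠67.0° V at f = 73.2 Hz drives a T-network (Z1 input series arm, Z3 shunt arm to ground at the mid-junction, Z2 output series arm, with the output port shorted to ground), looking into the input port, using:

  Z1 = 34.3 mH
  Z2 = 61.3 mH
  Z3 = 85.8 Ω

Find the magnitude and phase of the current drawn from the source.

Step 1 — Angular frequency: ω = 2π·f = 2π·73.2 = 459.9 rad/s.
Step 2 — Component impedances:
  Z1: Z = jωL = j·459.9·0.0343 = 0 + j15.78 Ω
  Z2: Z = jωL = j·459.9·0.0613 = 0 + j28.19 Ω
  Z3: Z = R = 85.8 Ω
Step 3 — With the output port shorted to ground, the output series arm Z2 runs from the junction to ground; the shunt arm Z3 also runs from the junction to ground. They appear in parallel: Z3 || Z2 = 8.362 + j25.45 Ω.
Step 4 — Series with input arm Z1: Z_in = Z1 + (Z3 || Z2) = 8.362 + j41.22 Ω = 42.06∠78.5° Ω.
Step 5 — Source phasor: V = 125∠67.0° V = 48.84 + j115.1 V.
Step 6 — Ohm's law: I = V / Z_total = (48.84 + j115.1) / (8.362 + j41.22) = 2.912 - j0.5942 A.
Step 7 — Convert to polar: |I| = 2.972 A, ∠I = -11.5°.

I = 2.972∠-11.5° A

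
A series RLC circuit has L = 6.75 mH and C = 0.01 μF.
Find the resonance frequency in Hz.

Step 1 — Resonance condition Im(Z)=0 gives ω₀ = 1/√(LC).
Step 2 — ω₀ = 1/√(0.00675·1e-08) = 1.217e+05 rad/s.
Step 3 — f₀ = ω₀/(2π) = 1.937e+04 Hz.

f₀ = 1.937e+04 Hz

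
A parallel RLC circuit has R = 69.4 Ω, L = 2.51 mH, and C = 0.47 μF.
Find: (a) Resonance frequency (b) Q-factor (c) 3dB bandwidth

Step 1 — Resonance: ω₀ = 1/√(LC) = 1/√(0.00251·4.7e-07) = 2.911e+04 rad/s.
Step 2 — f₀ = ω₀/(2π) = 4634 Hz.
Step 3 — Parallel Q: Q = R/(ω₀L) = 69.4/(2.911e+04·0.00251) = 0.9497.
Step 4 — Bandwidth: Δω = ω₀/Q = 3.066e+04 rad/s; BW = Δω/(2π) = 4879 Hz.

(a) f₀ = 4634 Hz  (b) Q = 0.9497  (c) BW = 4879 Hz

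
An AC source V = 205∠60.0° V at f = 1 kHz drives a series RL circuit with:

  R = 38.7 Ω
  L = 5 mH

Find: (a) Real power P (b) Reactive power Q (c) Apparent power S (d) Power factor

Step 1 — Angular frequency: ω = 2π·f = 2π·1000 = 6283 rad/s.
Step 2 — Component impedances:
  R: Z = R = 38.7 Ω
  L: Z = jωL = j·6283·0.005 = 0 + j31.42 Ω
Step 3 — Series combination: Z_total = R + L = 38.7 + j31.42 Ω = 49.85∠39.1° Ω.
Step 4 — Source phasor: V = 205∠60.0° V = 102.5 + j177.5 V.
Step 5 — Current: I = V / Z = 3.841 + j1.469 A = 4.113∠20.9° A.
Step 6 — Complex power: S = V·I* = 654.6 + j531.4 VA.
Step 7 — Real power: P = Re(S) = 654.6 W.
Step 8 — Reactive power: Q = Im(S) = 531.4 VAR.
Step 9 — Apparent power: |S| = 843.1 VA.
Step 10 — Power factor: PF = P/|S| = 0.7764 (lagging).

(a) P = 654.6 W  (b) Q = 531.4 VAR  (c) S = 843.1 VA  (d) PF = 0.7764 (lagging)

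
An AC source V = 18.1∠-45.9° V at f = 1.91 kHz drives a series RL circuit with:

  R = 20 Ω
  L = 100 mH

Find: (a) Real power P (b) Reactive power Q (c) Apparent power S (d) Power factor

Step 1 — Angular frequency: ω = 2π·f = 2π·1910 = 1.2e+04 rad/s.
Step 2 — Component impedances:
  R: Z = R = 20 Ω
  L: Z = jωL = j·1.2e+04·0.1 = 0 + j1200 Ω
Step 3 — Series combination: Z_total = R + L = 20 + j1200 Ω = 1200∠89.0° Ω.
Step 4 — Source phasor: V = 18.1∠-45.9° V = 12.6 - j13 V.
Step 5 — Current: I = V / Z = -0.01065 - j0.01067 A = 0.01508∠-134.9° A.
Step 6 — Complex power: S = V·I* = 0.004548 + j0.2729 VA.
Step 7 — Real power: P = Re(S) = 0.004548 W.
Step 8 — Reactive power: Q = Im(S) = 0.2729 VAR.
Step 9 — Apparent power: |S| = 0.273 VA.
Step 10 — Power factor: PF = P/|S| = 0.01666 (lagging).

(a) P = 0.004548 W  (b) Q = 0.2729 VAR  (c) S = 0.273 VA  (d) PF = 0.01666 (lagging)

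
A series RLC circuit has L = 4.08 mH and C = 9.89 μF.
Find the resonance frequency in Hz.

Step 1 — Resonance condition Im(Z)=0 gives ω₀ = 1/√(LC).
Step 2 — ω₀ = 1/√(0.00408·9.89e-06) = 4978 rad/s.
Step 3 — f₀ = ω₀/(2π) = 792.3 Hz.

f₀ = 792.3 Hz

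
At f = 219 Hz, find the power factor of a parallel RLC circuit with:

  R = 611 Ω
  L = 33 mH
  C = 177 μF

Step 1 — Angular frequency: ω = 2π·f = 2π·219 = 1376 rad/s.
Step 2 — Component impedances:
  R: Z = R = 611 Ω
  L: Z = jωL = j·1376·0.033 = 0 + j45.41 Ω
  C: Z = 1/(jωC) = -j/(ω·C) = 0 - j4.106 Ω
Step 3 — Parallel combination: 1/Z_total = 1/R + 1/L + 1/C; Z_total = 0.03335 - j4.514 Ω = 4.514∠-89.6° Ω.
Step 4 — Power factor: PF = cos(φ) = Re(Z)/|Z| = 0.03335/4.514 = 0.007388.
Step 5 — Type: Im(Z) = -4.514 ⇒ leading (phase φ = -89.6°).

PF = 0.007388 (leading, φ = -89.6°)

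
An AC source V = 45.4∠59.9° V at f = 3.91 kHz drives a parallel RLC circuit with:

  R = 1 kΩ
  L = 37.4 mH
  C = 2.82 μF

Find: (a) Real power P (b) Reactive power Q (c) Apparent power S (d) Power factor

Step 1 — Angular frequency: ω = 2π·f = 2π·3910 = 2.457e+04 rad/s.
Step 2 — Component impedances:
  R: Z = R = 1000 Ω
  L: Z = jωL = j·2.457e+04·0.0374 = 0 + j918.8 Ω
  C: Z = 1/(jωC) = -j/(ω·C) = 0 - j14.43 Ω
Step 3 — Parallel combination: 1/Z_total = 1/R + 1/L + 1/C; Z_total = 0.215 - j14.66 Ω = 14.66∠-89.2° Ω.
Step 4 — Source phasor: V = 45.4∠59.9° V = 22.77 + j39.28 V.
Step 5 — Current: I = V / Z = -2.656 + j1.592 A = 3.096∠149.1° A.
Step 6 — Complex power: S = V·I* = 2.061 - j140.6 VA.
Step 7 — Real power: P = Re(S) = 2.061 W.
Step 8 — Reactive power: Q = Im(S) = -140.6 VAR.
Step 9 — Apparent power: |S| = 140.6 VA.
Step 10 — Power factor: PF = P/|S| = 0.01466 (leading).

(a) P = 2.061 W  (b) Q = -140.6 VAR  (c) S = 140.6 VA  (d) PF = 0.01466 (leading)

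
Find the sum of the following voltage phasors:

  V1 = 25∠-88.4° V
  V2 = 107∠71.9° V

Step 1 — Convert each phasor to rectangular form:
  V1 = 25·(cos(-88.4°) + j·sin(-88.4°)) = 0.698 - j24.99 V
  V2 = 107·(cos(71.9°) + j·sin(71.9°)) = 33.24 + j101.7 V
Step 2 — Sum components: V_total = 33.94 + j76.71 V.
Step 3 — Convert to polar: |V_total| = 83.89 V, ∠V_total = 66.1°.

V_total = 83.89∠66.1° V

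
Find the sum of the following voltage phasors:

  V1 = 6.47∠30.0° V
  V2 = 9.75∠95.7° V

Step 1 — Convert each phasor to rectangular form:
  V1 = 6.47·(cos(30.0°) + j·sin(30.0°)) = 5.603 + j3.235 V
  V2 = 9.75·(cos(95.7°) + j·sin(95.7°)) = -0.9684 + j9.702 V
Step 2 — Sum components: V_total = 4.635 + j12.94 V.
Step 3 — Convert to polar: |V_total| = 13.74 V, ∠V_total = 70.3°.

V_total = 13.74∠70.3° V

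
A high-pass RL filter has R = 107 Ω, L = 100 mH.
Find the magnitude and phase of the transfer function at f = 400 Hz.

Step 1 — Angular frequency: ω = 2π·400 = 2513 rad/s.
Step 2 — Transfer function: H(jω) = jωL/(R + jωL).
Step 3 — Numerator jωL = j·251.3; denominator R + jωL = 107 + j251.3.
Step 4 — H = 0.8466 + j0.3604.
Step 5 — Magnitude: |H| = 0.9201 (-0.7 dB); phase: φ = 23.1°.

|H| = 0.9201 (-0.7 dB), φ = 23.1°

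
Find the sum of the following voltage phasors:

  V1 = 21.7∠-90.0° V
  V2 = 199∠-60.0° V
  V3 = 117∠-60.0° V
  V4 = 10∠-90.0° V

Step 1 — Convert each phasor to rectangular form:
  V1 = 21.7·(cos(-90.0°) + j·sin(-90.0°)) = 0 - j21.7 V
  V2 = 199·(cos(-60.0°) + j·sin(-60.0°)) = 99.5 - j172.3 V
  V3 = 117·(cos(-60.0°) + j·sin(-60.0°)) = 58.5 - j101.3 V
  V4 = 10·(cos(-90.0°) + j·sin(-90.0°)) = 0 - j10 V
Step 2 — Sum components: V_total = 158 - j305.4 V.
Step 3 — Convert to polar: |V_total| = 343.8 V, ∠V_total = -62.6°.

V_total = 343.8∠-62.6° V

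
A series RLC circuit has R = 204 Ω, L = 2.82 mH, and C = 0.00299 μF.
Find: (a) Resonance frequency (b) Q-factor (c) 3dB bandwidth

Step 1 — Resonance: ω₀ = 1/√(LC) = 1/√(0.00282·2.99e-09) = 3.444e+05 rad/s.
Step 2 — f₀ = ω₀/(2π) = 5.481e+04 Hz.
Step 3 — Series Q: Q = ω₀L/R = 3.444e+05·0.00282/204 = 4.761.
Step 4 — Bandwidth: Δω = ω₀/Q = 7.234e+04 rad/s; BW = Δω/(2π) = 1.151e+04 Hz.

(a) f₀ = 5.481e+04 Hz  (b) Q = 4.761  (c) BW = 1.151e+04 Hz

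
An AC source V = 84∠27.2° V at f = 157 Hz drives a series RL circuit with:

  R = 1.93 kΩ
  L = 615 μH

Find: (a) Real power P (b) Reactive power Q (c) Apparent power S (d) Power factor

Step 1 — Angular frequency: ω = 2π·f = 2π·157 = 986.5 rad/s.
Step 2 — Component impedances:
  R: Z = R = 1930 Ω
  L: Z = jωL = j·986.5·0.000615 = 0 + j0.6067 Ω
Step 3 — Series combination: Z_total = R + L = 1930 + j0.6067 Ω = 1930∠0.0° Ω.
Step 4 — Source phasor: V = 84∠27.2° V = 74.71 + j38.4 V.
Step 5 — Current: I = V / Z = 0.03872 + j0.01988 A = 0.04352∠27.2° A.
Step 6 — Complex power: S = V·I* = 3.656 + j0.001149 VA.
Step 7 — Real power: P = Re(S) = 3.656 W.
Step 8 — Reactive power: Q = Im(S) = 0.001149 VAR.
Step 9 — Apparent power: |S| = 3.656 VA.
Step 10 — Power factor: PF = P/|S| = 1 (lagging).

(a) P = 3.656 W  (b) Q = 0.001149 VAR  (c) S = 3.656 VA  (d) PF = 1 (lagging)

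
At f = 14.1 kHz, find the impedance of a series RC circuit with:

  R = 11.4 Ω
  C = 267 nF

Step 1 — Angular frequency: ω = 2π·f = 2π·1.41e+04 = 8.859e+04 rad/s.
Step 2 — Component impedances:
  R: Z = R = 11.4 Ω
  C: Z = 1/(jωC) = -j/(ω·C) = 0 - j42.28 Ω
Step 3 — Series combination: Z_total = R + C = 11.4 - j42.28 Ω = 43.79∠-74.9° Ω.

Z = 11.4 - j42.28 Ω = 43.79∠-74.9° Ω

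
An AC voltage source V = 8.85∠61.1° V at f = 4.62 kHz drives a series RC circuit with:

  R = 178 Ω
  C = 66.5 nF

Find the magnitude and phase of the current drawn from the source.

Step 1 — Angular frequency: ω = 2π·f = 2π·4620 = 2.903e+04 rad/s.
Step 2 — Component impedances:
  R: Z = R = 178 Ω
  C: Z = 1/(jωC) = -j/(ω·C) = 0 - j518 Ω
Step 3 — Series combination: Z_total = R + C = 178 - j518 Ω = 547.8∠-71.0° Ω.
Step 4 — Source phasor: V = 8.85∠61.1° V = 4.277 + j7.748 V.
Step 5 — Ohm's law: I = V / Z_total = (4.277 + j7.748) / (178 - j518) = -0.01084 + j0.01198 A.
Step 6 — Convert to polar: |I| = 0.01616 A, ∠I = 132.1°.

I = 0.01616∠132.1° A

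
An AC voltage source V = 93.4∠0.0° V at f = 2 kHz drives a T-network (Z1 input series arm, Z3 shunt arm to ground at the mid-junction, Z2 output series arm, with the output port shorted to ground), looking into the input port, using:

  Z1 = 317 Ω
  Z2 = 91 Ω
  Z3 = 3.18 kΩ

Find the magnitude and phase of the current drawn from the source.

Step 1 — Angular frequency: ω = 2π·f = 2π·2000 = 1.257e+04 rad/s.
Step 2 — Component impedances:
  Z1: Z = R = 317 Ω
  Z2: Z = R = 91 Ω
  Z3: Z = R = 3180 Ω
Step 3 — With the output port shorted to ground, the output series arm Z2 runs from the junction to ground; the shunt arm Z3 also runs from the junction to ground. They appear in parallel: Z3 || Z2 = 88.47 Ω.
Step 4 — Series with input arm Z1: Z_in = Z1 + (Z3 || Z2) = 405.5 Ω = 405.5∠0.0° Ω.
Step 5 — Source phasor: V = 93.4∠0.0° V = 93.4 V.
Step 6 — Ohm's law: I = V / Z_total = (93.4) / (405.5) = 0.2304 A.
Step 7 — Convert to polar: |I| = 0.2304 A, ∠I = 0.0°.

I = 0.2304∠0.0° A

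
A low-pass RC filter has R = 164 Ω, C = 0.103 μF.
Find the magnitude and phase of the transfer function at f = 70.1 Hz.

Step 1 — Angular frequency: ω = 2π·70.1 = 440.5 rad/s.
Step 2 — Transfer function: H(jω) = 1/(1 + jωRC).
Step 3 — Denominator: 1 + jωRC = 1 + j·440.5·164·1.03e-07 = 1 + j0.00744.
Step 4 — H = 0.9999 - j0.00744.
Step 5 — Magnitude: |H| = 1 (-0.0 dB); phase: φ = -0.4°.

|H| = 1 (-0.0 dB), φ = -0.4°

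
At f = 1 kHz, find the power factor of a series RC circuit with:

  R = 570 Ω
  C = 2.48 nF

Step 1 — Angular frequency: ω = 2π·f = 2π·1000 = 6283 rad/s.
Step 2 — Component impedances:
  R: Z = R = 570 Ω
  C: Z = 1/(jωC) = -j/(ω·C) = 0 - j6.418e+04 Ω
Step 3 — Series combination: Z_total = R + C = 570 - j6.418e+04 Ω = 6.418e+04∠-89.5° Ω.
Step 4 — Power factor: PF = cos(φ) = Re(Z)/|Z| = 570/64178 = 0.008882.
Step 5 — Type: Im(Z) = -6.418e+04 ⇒ leading (phase φ = -89.5°).

PF = 0.008882 (leading, φ = -89.5°)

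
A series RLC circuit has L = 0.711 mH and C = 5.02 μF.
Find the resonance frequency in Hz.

Step 1 — Resonance condition Im(Z)=0 gives ω₀ = 1/√(LC).
Step 2 — ω₀ = 1/√(0.000711·5.02e-06) = 1.674e+04 rad/s.
Step 3 — f₀ = ω₀/(2π) = 2664 Hz.

f₀ = 2664 Hz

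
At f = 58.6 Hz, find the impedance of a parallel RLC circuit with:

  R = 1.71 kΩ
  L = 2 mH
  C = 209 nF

Step 1 — Angular frequency: ω = 2π·f = 2π·58.6 = 368.2 rad/s.
Step 2 — Component impedances:
  R: Z = R = 1710 Ω
  L: Z = jωL = j·368.2·0.002 = 0 + j0.7364 Ω
  C: Z = 1/(jωC) = -j/(ω·C) = 0 - j1.299e+04 Ω
Step 3 — Parallel combination: 1/Z_total = 1/R + 1/L + 1/C; Z_total = 0.0003172 + j0.7364 Ω = 0.7364∠90.0° Ω.

Z = 0.0003172 + j0.7364 Ω = 0.7364∠90.0° Ω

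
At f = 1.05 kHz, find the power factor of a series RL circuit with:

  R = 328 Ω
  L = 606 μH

Step 1 — Angular frequency: ω = 2π·f = 2π·1050 = 6597 rad/s.
Step 2 — Component impedances:
  R: Z = R = 328 Ω
  L: Z = jωL = j·6597·0.000606 = 0 + j3.998 Ω
Step 3 — Series combination: Z_total = R + L = 328 + j3.998 Ω = 328∠0.7° Ω.
Step 4 — Power factor: PF = cos(φ) = Re(Z)/|Z| = 328/328.02 = 0.9999.
Step 5 — Type: Im(Z) = 3.998 ⇒ lagging (phase φ = 0.7°).

PF = 0.9999 (lagging, φ = 0.7°)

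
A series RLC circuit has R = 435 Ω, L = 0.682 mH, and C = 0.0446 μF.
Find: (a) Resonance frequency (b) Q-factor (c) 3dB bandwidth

Step 1 — Resonance: ω₀ = 1/√(LC) = 1/√(0.000682·4.46e-08) = 1.813e+05 rad/s.
Step 2 — f₀ = ω₀/(2π) = 2.886e+04 Hz.
Step 3 — Series Q: Q = ω₀L/R = 1.813e+05·0.000682/435 = 0.2843.
Step 4 — Bandwidth: Δω = ω₀/Q = 6.378e+05 rad/s; BW = Δω/(2π) = 1.015e+05 Hz.

(a) f₀ = 2.886e+04 Hz  (b) Q = 0.2843  (c) BW = 1.015e+05 Hz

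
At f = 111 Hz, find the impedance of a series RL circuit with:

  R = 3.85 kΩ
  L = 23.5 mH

Step 1 — Angular frequency: ω = 2π·f = 2π·111 = 697.4 rad/s.
Step 2 — Component impedances:
  R: Z = R = 3850 Ω
  L: Z = jωL = j·697.4·0.0235 = 0 + j16.39 Ω
Step 3 — Series combination: Z_total = R + L = 3850 + j16.39 Ω = 3850∠0.2° Ω.

Z = 3850 + j16.39 Ω = 3850∠0.2° Ω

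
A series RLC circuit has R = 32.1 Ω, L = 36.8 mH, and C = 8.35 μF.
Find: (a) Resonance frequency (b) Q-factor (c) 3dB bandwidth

Step 1 — Resonance: ω₀ = 1/√(LC) = 1/√(0.0368·8.35e-06) = 1804 rad/s.
Step 2 — f₀ = ω₀/(2π) = 287.1 Hz.
Step 3 — Series Q: Q = ω₀L/R = 1804·0.0368/32.1 = 2.068.
Step 4 — Bandwidth: Δω = ω₀/Q = 872.3 rad/s; BW = Δω/(2π) = 138.8 Hz.

(a) f₀ = 287.1 Hz  (b) Q = 2.068  (c) BW = 138.8 Hz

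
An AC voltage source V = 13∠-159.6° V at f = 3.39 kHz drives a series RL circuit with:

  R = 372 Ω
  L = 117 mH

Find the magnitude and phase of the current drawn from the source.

Step 1 — Angular frequency: ω = 2π·f = 2π·3390 = 2.13e+04 rad/s.
Step 2 — Component impedances:
  R: Z = R = 372 Ω
  L: Z = jωL = j·2.13e+04·0.117 = 0 + j2492 Ω
Step 3 — Series combination: Z_total = R + L = 372 + j2492 Ω = 2520∠81.5° Ω.
Step 4 — Source phasor: V = 13∠-159.6° V = -12.18 - j4.531 V.
Step 5 — Ohm's law: I = V / Z_total = (-12.18 - j4.531) / (372 + j2492) = -0.002493 + j0.004517 A.
Step 6 — Convert to polar: |I| = 0.005159 A, ∠I = 118.9°.

I = 0.005159∠118.9° A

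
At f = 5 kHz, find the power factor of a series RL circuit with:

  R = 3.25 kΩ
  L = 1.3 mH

Step 1 — Angular frequency: ω = 2π·f = 2π·5000 = 3.142e+04 rad/s.
Step 2 — Component impedances:
  R: Z = R = 3250 Ω
  L: Z = jωL = j·3.142e+04·0.0013 = 0 + j40.84 Ω
Step 3 — Series combination: Z_total = R + L = 3250 + j40.84 Ω = 3250∠0.7° Ω.
Step 4 — Power factor: PF = cos(φ) = Re(Z)/|Z| = 3250/3250.3 = 0.9999.
Step 5 — Type: Im(Z) = 40.84 ⇒ lagging (phase φ = 0.7°).

PF = 0.9999 (lagging, φ = 0.7°)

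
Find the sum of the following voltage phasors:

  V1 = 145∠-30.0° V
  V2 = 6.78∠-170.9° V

Step 1 — Convert each phasor to rectangular form:
  V1 = 145·(cos(-30.0°) + j·sin(-30.0°)) = 125.6 - j72.5 V
  V2 = 6.78·(cos(-170.9°) + j·sin(-170.9°)) = -6.695 - j1.072 V
Step 2 — Sum components: V_total = 118.9 - j73.57 V.
Step 3 — Convert to polar: |V_total| = 139.8 V, ∠V_total = -31.8°.

V_total = 139.8∠-31.8° V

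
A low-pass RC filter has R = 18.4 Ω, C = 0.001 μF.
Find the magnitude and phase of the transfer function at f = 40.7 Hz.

Step 1 — Angular frequency: ω = 2π·40.7 = 255.7 rad/s.
Step 2 — Transfer function: H(jω) = 1/(1 + jωRC).
Step 3 — Denominator: 1 + jωRC = 1 + j·255.7·18.4·1e-09 = 1 + j4.705e-06.
Step 4 — H = 1 - j4.705e-06.
Step 5 — Magnitude: |H| = 1 (-0.0 dB); phase: φ = -0.0°.

|H| = 1 (-0.0 dB), φ = -0.0°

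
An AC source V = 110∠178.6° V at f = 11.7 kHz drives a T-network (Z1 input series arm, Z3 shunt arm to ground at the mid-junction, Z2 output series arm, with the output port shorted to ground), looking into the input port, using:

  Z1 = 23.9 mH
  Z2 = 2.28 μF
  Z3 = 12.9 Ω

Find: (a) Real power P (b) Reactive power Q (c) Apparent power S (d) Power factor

Step 1 — Angular frequency: ω = 2π·f = 2π·1.17e+04 = 7.351e+04 rad/s.
Step 2 — Component impedances:
  Z1: Z = jωL = j·7.351e+04·0.0239 = 0 + j1757 Ω
  Z2: Z = 1/(jωC) = -j/(ω·C) = 0 - j5.966 Ω
  Z3: Z = R = 12.9 Ω
Step 3 — With the output port shorted to ground, the output series arm Z2 runs from the junction to ground; the shunt arm Z3 also runs from the junction to ground. They appear in parallel: Z3 || Z2 = 2.273 - j4.915 Ω.
Step 4 — Series with input arm Z1: Z_in = Z1 + (Z3 || Z2) = 2.273 + j1752 Ω = 1752∠89.9° Ω.
Step 5 — Source phasor: V = 110∠178.6° V = -110 + j2.688 V.
Step 6 — Current: I = V / Z = 0.001453 + j0.06277 A = 0.06278∠88.7° A.
Step 7 — Complex power: S = V·I* = 0.00896 + j6.906 VA.
Step 8 — Real power: P = Re(S) = 0.00896 W.
Step 9 — Reactive power: Q = Im(S) = 6.906 VAR.
Step 10 — Apparent power: |S| = 6.906 VA.
Step 11 — Power factor: PF = P/|S| = 0.001297 (lagging).

(a) P = 0.00896 W  (b) Q = 6.906 VAR  (c) S = 6.906 VA  (d) PF = 0.001297 (lagging)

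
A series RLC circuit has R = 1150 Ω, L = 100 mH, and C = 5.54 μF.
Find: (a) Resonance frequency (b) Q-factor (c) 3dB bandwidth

Step 1 — Resonance: ω₀ = 1/√(LC) = 1/√(0.1·5.54e-06) = 1344 rad/s.
Step 2 — f₀ = ω₀/(2π) = 213.8 Hz.
Step 3 — Series Q: Q = ω₀L/R = 1344·0.1/1150 = 0.1168.
Step 4 — Bandwidth: Δω = ω₀/Q = 1.15e+04 rad/s; BW = Δω/(2π) = 1830 Hz.

(a) f₀ = 213.8 Hz  (b) Q = 0.1168  (c) BW = 1830 Hz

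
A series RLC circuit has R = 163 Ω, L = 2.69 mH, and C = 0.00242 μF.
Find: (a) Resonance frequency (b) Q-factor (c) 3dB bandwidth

Step 1 — Resonance: ω₀ = 1/√(LC) = 1/√(0.00269·2.42e-09) = 3.919e+05 rad/s.
Step 2 — f₀ = ω₀/(2π) = 6.238e+04 Hz.
Step 3 — Series Q: Q = ω₀L/R = 3.919e+05·0.00269/163 = 6.468.
Step 4 — Bandwidth: Δω = ω₀/Q = 6.059e+04 rad/s; BW = Δω/(2π) = 9644 Hz.

(a) f₀ = 6.238e+04 Hz  (b) Q = 6.468  (c) BW = 9644 Hz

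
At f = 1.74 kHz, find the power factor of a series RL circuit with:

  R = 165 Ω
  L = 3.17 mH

Step 1 — Angular frequency: ω = 2π·f = 2π·1740 = 1.093e+04 rad/s.
Step 2 — Component impedances:
  R: Z = R = 165 Ω
  L: Z = jωL = j·1.093e+04·0.00317 = 0 + j34.66 Ω
Step 3 — Series combination: Z_total = R + L = 165 + j34.66 Ω = 168.6∠11.9° Ω.
Step 4 — Power factor: PF = cos(φ) = Re(Z)/|Z| = 165/168.6 = 0.9786.
Step 5 — Type: Im(Z) = 34.66 ⇒ lagging (phase φ = 11.9°).

PF = 0.9786 (lagging, φ = 11.9°)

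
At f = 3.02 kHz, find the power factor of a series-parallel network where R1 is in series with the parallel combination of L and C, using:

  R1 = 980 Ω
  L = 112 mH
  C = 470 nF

Step 1 — Angular frequency: ω = 2π·f = 2π·3020 = 1.898e+04 rad/s.
Step 2 — Component impedances:
  R1: Z = R = 980 Ω
  L: Z = jωL = j·1.898e+04·0.112 = 0 + j2125 Ω
  C: Z = 1/(jωC) = -j/(ω·C) = 0 - j112.1 Ω
Step 3 — Parallel branch: L || C = 1/(1/L + 1/C) = 0 - j118.4 Ω.
Step 4 — Series with R1: Z_total = R1 + (L || C) = 980 - j118.4 Ω = 987.1∠-6.9° Ω.
Step 5 — Power factor: PF = cos(φ) = Re(Z)/|Z| = 980/987.1 = 0.9928.
Step 6 — Type: Im(Z) = -118.4 ⇒ leading (phase φ = -6.9°).

PF = 0.9928 (leading, φ = -6.9°)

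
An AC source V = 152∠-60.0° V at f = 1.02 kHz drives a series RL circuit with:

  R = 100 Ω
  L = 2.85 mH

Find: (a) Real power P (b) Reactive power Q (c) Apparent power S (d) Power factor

Step 1 — Angular frequency: ω = 2π·f = 2π·1020 = 6409 rad/s.
Step 2 — Component impedances:
  R: Z = R = 100 Ω
  L: Z = jωL = j·6409·0.00285 = 0 + j18.27 Ω
Step 3 — Series combination: Z_total = R + L = 100 + j18.27 Ω = 101.7∠10.4° Ω.
Step 4 — Source phasor: V = 152∠-60.0° V = 76 - j131.6 V.
Step 5 — Current: I = V / Z = 0.5028 - j1.408 A = 1.495∠-70.4° A.
Step 6 — Complex power: S = V·I* = 223.6 + j40.84 VA.
Step 7 — Real power: P = Re(S) = 223.6 W.
Step 8 — Reactive power: Q = Im(S) = 40.84 VAR.
Step 9 — Apparent power: |S| = 227.3 VA.
Step 10 — Power factor: PF = P/|S| = 0.9837 (lagging).

(a) P = 223.6 W  (b) Q = 40.84 VAR  (c) S = 227.3 VA  (d) PF = 0.9837 (lagging)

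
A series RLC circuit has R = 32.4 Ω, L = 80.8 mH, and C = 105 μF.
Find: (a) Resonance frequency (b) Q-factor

Step 1 — Resonance condition Im(Z)=0 gives ω₀ = 1/√(LC).
Step 2 — ω₀ = 1/√(0.0808·0.000105) = 343.3 rad/s.
Step 3 — f₀ = ω₀/(2π) = 54.64 Hz.
Step 4 — Series Q: Q = ω₀L/R = 343.3·0.0808/32.4 = 0.8562.

(a) f₀ = 54.64 Hz  (b) Q = 0.8562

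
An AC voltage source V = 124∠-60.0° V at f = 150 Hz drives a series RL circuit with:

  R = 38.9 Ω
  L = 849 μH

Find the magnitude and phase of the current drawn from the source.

Step 1 — Angular frequency: ω = 2π·f = 2π·150 = 942.5 rad/s.
Step 2 — Component impedances:
  R: Z = R = 38.9 Ω
  L: Z = jωL = j·942.5·0.000849 = 0 + j0.8002 Ω
Step 3 — Series combination: Z_total = R + L = 38.9 + j0.8002 Ω = 38.91∠1.2° Ω.
Step 4 — Source phasor: V = 124∠-60.0° V = 62 - j107.4 V.
Step 5 — Ohm's law: I = V / Z_total = (62 - j107.4) / (38.9 + j0.8002) = 1.536 - j2.792 A.
Step 6 — Convert to polar: |I| = 3.187 A, ∠I = -61.2°.

I = 3.187∠-61.2° A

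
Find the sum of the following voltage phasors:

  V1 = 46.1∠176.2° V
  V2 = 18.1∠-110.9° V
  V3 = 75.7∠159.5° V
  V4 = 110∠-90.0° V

Step 1 — Convert each phasor to rectangular form:
  V1 = 46.1·(cos(176.2°) + j·sin(176.2°)) = -46 + j3.055 V
  V2 = 18.1·(cos(-110.9°) + j·sin(-110.9°)) = -6.457 - j16.91 V
  V3 = 75.7·(cos(159.5°) + j·sin(159.5°)) = -70.91 + j26.51 V
  V4 = 110·(cos(-90.0°) + j·sin(-90.0°)) = 0 - j110 V
Step 2 — Sum components: V_total = -123.4 - j97.34 V.
Step 3 — Convert to polar: |V_total| = 157.1 V, ∠V_total = -141.7°.

V_total = 157.1∠-141.7° V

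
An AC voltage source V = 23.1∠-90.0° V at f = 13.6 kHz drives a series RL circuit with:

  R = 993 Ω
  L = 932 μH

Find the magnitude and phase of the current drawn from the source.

Step 1 — Angular frequency: ω = 2π·f = 2π·1.36e+04 = 8.545e+04 rad/s.
Step 2 — Component impedances:
  R: Z = R = 993 Ω
  L: Z = jωL = j·8.545e+04·0.000932 = 0 + j79.64 Ω
Step 3 — Series combination: Z_total = R + L = 993 + j79.64 Ω = 996.2∠4.6° Ω.
Step 4 — Source phasor: V = 23.1∠-90.0° V = 0 - j23.1 V.
Step 5 — Ohm's law: I = V / Z_total = (0 - j23.1) / (993 + j79.64) = -0.001854 - j0.02311 A.
Step 6 — Convert to polar: |I| = 0.02319 A, ∠I = -94.6°.

I = 0.02319∠-94.6° A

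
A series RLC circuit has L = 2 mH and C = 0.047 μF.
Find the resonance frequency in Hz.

Step 1 — Resonance condition Im(Z)=0 gives ω₀ = 1/√(LC).
Step 2 — ω₀ = 1/√(0.002·4.7e-08) = 1.031e+05 rad/s.
Step 3 — f₀ = ω₀/(2π) = 1.642e+04 Hz.

f₀ = 1.642e+04 Hz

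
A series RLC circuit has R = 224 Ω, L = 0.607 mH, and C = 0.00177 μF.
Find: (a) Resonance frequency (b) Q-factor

Step 1 — Resonance condition Im(Z)=0 gives ω₀ = 1/√(LC).
Step 2 — ω₀ = 1/√(0.000607·1.77e-09) = 9.648e+05 rad/s.
Step 3 — f₀ = ω₀/(2π) = 1.535e+05 Hz.
Step 4 — Series Q: Q = ω₀L/R = 9.648e+05·0.000607/224 = 2.614.

(a) f₀ = 1.535e+05 Hz  (b) Q = 2.614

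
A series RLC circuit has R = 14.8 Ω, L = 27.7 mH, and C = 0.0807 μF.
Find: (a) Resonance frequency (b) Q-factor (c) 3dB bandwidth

Step 1 — Resonance condition Im(Z)=0 gives ω₀ = 1/√(LC).
Step 2 — ω₀ = 1/√(0.0277·8.07e-08) = 2.115e+04 rad/s.
Step 3 — f₀ = ω₀/(2π) = 3366 Hz.
Step 4 — Series Q: Q = ω₀L/R = 2.115e+04·0.0277/14.8 = 39.59.
Step 5 — 3dB bandwidth: Δω = ω₀/Q = 534.3 rad/s; BW = Δω/(2π) = 85.04 Hz.

(a) f₀ = 3366 Hz  (b) Q = 39.59  (c) BW = 85.04 Hz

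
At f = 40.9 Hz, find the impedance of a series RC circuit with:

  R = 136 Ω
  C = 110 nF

Step 1 — Angular frequency: ω = 2π·f = 2π·40.9 = 257 rad/s.
Step 2 — Component impedances:
  R: Z = R = 136 Ω
  C: Z = 1/(jωC) = -j/(ω·C) = 0 - j3.538e+04 Ω
Step 3 — Series combination: Z_total = R + C = 136 - j3.538e+04 Ω = 3.538e+04∠-89.8° Ω.

Z = 136 - j3.538e+04 Ω = 3.538e+04∠-89.8° Ω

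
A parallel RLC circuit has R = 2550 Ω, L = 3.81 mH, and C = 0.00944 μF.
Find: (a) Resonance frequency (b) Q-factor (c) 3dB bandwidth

Step 1 — Resonance: ω₀ = 1/√(LC) = 1/√(0.00381·9.44e-09) = 1.667e+05 rad/s.
Step 2 — f₀ = ω₀/(2π) = 2.654e+04 Hz.
Step 3 — Parallel Q: Q = R/(ω₀L) = 2550/(1.667e+05·0.00381) = 4.014.
Step 4 — Bandwidth: Δω = ω₀/Q = 4.154e+04 rad/s; BW = Δω/(2π) = 6612 Hz.

(a) f₀ = 2.654e+04 Hz  (b) Q = 4.014  (c) BW = 6612 Hz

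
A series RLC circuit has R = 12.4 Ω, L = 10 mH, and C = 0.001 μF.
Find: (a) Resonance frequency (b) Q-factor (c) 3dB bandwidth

Step 1 — Resonance: ω₀ = 1/√(LC) = 1/√(0.01·1e-09) = 3.162e+05 rad/s.
Step 2 — f₀ = ω₀/(2π) = 5.033e+04 Hz.
Step 3 — Series Q: Q = ω₀L/R = 3.162e+05·0.01/12.4 = 255.
Step 4 — Bandwidth: Δω = ω₀/Q = 1240 rad/s; BW = Δω/(2π) = 197.4 Hz.

(a) f₀ = 5.033e+04 Hz  (b) Q = 255  (c) BW = 197.4 Hz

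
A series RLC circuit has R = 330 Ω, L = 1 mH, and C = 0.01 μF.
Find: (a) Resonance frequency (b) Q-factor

Step 1 — Resonance condition Im(Z)=0 gives ω₀ = 1/√(LC).
Step 2 — ω₀ = 1/√(0.001·1e-08) = 3.162e+05 rad/s.
Step 3 — f₀ = ω₀/(2π) = 5.033e+04 Hz.
Step 4 — Series Q: Q = ω₀L/R = 3.162e+05·0.001/330 = 0.9583.

(a) f₀ = 5.033e+04 Hz  (b) Q = 0.9583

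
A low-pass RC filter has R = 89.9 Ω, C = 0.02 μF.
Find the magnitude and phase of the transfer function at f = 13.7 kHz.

Step 1 — Angular frequency: ω = 2π·1.37e+04 = 8.608e+04 rad/s.
Step 2 — Transfer function: H(jω) = 1/(1 + jωRC).
Step 3 — Denominator: 1 + jωRC = 1 + j·8.608e+04·89.9·2e-08 = 1 + j0.1548.
Step 4 — H = 0.9766 - j0.1512.
Step 5 — Magnitude: |H| = 0.9882 (-0.1 dB); phase: φ = -8.8°.

|H| = 0.9882 (-0.1 dB), φ = -8.8°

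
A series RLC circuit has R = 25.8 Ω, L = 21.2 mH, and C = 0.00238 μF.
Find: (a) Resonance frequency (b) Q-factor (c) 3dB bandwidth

Step 1 — Resonance condition Im(Z)=0 gives ω₀ = 1/√(LC).
Step 2 — ω₀ = 1/√(0.0212·2.38e-09) = 1.408e+05 rad/s.
Step 3 — f₀ = ω₀/(2π) = 2.241e+04 Hz.
Step 4 — Series Q: Q = ω₀L/R = 1.408e+05·0.0212/25.8 = 115.7.
Step 5 — 3dB bandwidth: Δω = ω₀/Q = 1217 rad/s; BW = Δω/(2π) = 193.7 Hz.

(a) f₀ = 2.241e+04 Hz  (b) Q = 115.7  (c) BW = 193.7 Hz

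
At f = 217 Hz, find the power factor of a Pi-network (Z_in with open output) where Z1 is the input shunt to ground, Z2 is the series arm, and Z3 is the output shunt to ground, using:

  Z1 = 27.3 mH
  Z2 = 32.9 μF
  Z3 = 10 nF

Step 1 — Angular frequency: ω = 2π·f = 2π·217 = 1363 rad/s.
Step 2 — Component impedances:
  Z1: Z = jωL = j·1363·0.0273 = 0 + j37.22 Ω
  Z2: Z = 1/(jωC) = -j/(ω·C) = 0 - j22.29 Ω
  Z3: Z = 1/(jωC) = -j/(ω·C) = 0 - j7.334e+04 Ω
Step 3 — With open output, the series arm Z2 and the output shunt Z3 appear in series to ground: Z2 + Z3 = 0 - j7.337e+04 Ω.
Step 4 — Parallel with input shunt Z1: Z_in = Z1 || (Z2 + Z3) = 0 + j37.24 Ω = 37.24∠90.0° Ω.
Step 5 — Power factor: PF = cos(φ) = Re(Z)/|Z| = -0/37.24 = -0.
Step 6 — Type: Im(Z) = 37.24 ⇒ lagging (phase φ = 90.0°).

PF = -0 (lagging, φ = 90.0°)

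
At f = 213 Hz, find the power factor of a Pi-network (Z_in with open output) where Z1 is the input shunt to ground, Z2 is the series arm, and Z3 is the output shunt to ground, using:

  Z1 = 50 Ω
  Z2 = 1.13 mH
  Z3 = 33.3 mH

Step 1 — Angular frequency: ω = 2π·f = 2π·213 = 1338 rad/s.
Step 2 — Component impedances:
  Z1: Z = R = 50 Ω
  Z2: Z = jωL = j·1338·0.00113 = 0 + j1.512 Ω
  Z3: Z = jωL = j·1338·0.0333 = 0 + j44.57 Ω
Step 3 — With open output, the series arm Z2 and the output shunt Z3 appear in series to ground: Z2 + Z3 = 0 + j46.08 Ω.
Step 4 — Parallel with input shunt Z1: Z_in = Z1 || (Z2 + Z3) = 22.96 + j24.92 Ω = 33.88∠47.3° Ω.
Step 5 — Power factor: PF = cos(φ) = Re(Z)/|Z| = 22.96/33.88 = 0.6777.
Step 6 — Type: Im(Z) = 24.92 ⇒ lagging (phase φ = 47.3°).

PF = 0.6777 (lagging, φ = 47.3°)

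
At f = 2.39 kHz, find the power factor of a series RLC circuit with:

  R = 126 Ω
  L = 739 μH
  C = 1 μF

Step 1 — Angular frequency: ω = 2π·f = 2π·2390 = 1.502e+04 rad/s.
Step 2 — Component impedances:
  R: Z = R = 126 Ω
  L: Z = jωL = j·1.502e+04·0.000739 = 0 + j11.1 Ω
  C: Z = 1/(jωC) = -j/(ω·C) = 0 - j66.59 Ω
Step 3 — Series combination: Z_total = R + L + C = 126 - j55.49 Ω = 137.7∠-23.8° Ω.
Step 4 — Power factor: PF = cos(φ) = Re(Z)/|Z| = 126/137.68 = 0.9152.
Step 5 — Type: Im(Z) = -55.49 ⇒ leading (phase φ = -23.8°).

PF = 0.9152 (leading, φ = -23.8°)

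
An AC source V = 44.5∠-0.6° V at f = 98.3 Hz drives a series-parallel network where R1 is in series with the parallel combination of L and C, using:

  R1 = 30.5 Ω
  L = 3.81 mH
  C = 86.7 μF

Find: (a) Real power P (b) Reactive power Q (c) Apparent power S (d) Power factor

Step 1 — Angular frequency: ω = 2π·f = 2π·98.3 = 617.6 rad/s.
Step 2 — Component impedances:
  R1: Z = R = 30.5 Ω
  L: Z = jωL = j·617.6·0.00381 = 0 + j2.353 Ω
  C: Z = 1/(jωC) = -j/(ω·C) = 0 - j18.67 Ω
Step 3 — Parallel branch: L || C = 1/(1/L + 1/C) = 0 + j2.692 Ω.
Step 4 — Series with R1: Z_total = R1 + (L || C) = 30.5 + j2.692 Ω = 30.62∠5.0° Ω.
Step 5 — Source phasor: V = 44.5∠-0.6° V = 44.5 - j0.466 V.
Step 6 — Current: I = V / Z = 1.446 - j0.143 A = 1.453∠-5.6° A.
Step 7 — Complex power: S = V·I* = 64.42 + j5.687 VA.
Step 8 — Real power: P = Re(S) = 64.42 W.
Step 9 — Reactive power: Q = Im(S) = 5.687 VAR.
Step 10 — Apparent power: |S| = 64.67 VA.
Step 11 — Power factor: PF = P/|S| = 0.9961 (lagging).

(a) P = 64.42 W  (b) Q = 5.687 VAR  (c) S = 64.67 VA  (d) PF = 0.9961 (lagging)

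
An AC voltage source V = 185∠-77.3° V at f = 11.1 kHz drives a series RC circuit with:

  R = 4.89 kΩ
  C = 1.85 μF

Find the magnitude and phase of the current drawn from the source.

Step 1 — Angular frequency: ω = 2π·f = 2π·1.11e+04 = 6.974e+04 rad/s.
Step 2 — Component impedances:
  R: Z = R = 4890 Ω
  C: Z = 1/(jωC) = -j/(ω·C) = 0 - j7.75 Ω
Step 3 — Series combination: Z_total = R + C = 4890 - j7.75 Ω = 4890∠-0.1° Ω.
Step 4 — Source phasor: V = 185∠-77.3° V = 40.67 - j180.5 V.
Step 5 — Ohm's law: I = V / Z_total = (40.67 - j180.5) / (4890 - j7.75) = 0.008376 - j0.03689 A.
Step 6 — Convert to polar: |I| = 0.03783 A, ∠I = -77.2°.

I = 0.03783∠-77.2° A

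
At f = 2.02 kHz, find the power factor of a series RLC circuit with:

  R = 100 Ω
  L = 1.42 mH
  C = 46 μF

Step 1 — Angular frequency: ω = 2π·f = 2π·2020 = 1.269e+04 rad/s.
Step 2 — Component impedances:
  R: Z = R = 100 Ω
  L: Z = jωL = j·1.269e+04·0.00142 = 0 + j18.02 Ω
  C: Z = 1/(jωC) = -j/(ω·C) = 0 - j1.713 Ω
Step 3 — Series combination: Z_total = R + L + C = 100 + j16.31 Ω = 101.3∠9.3° Ω.
Step 4 — Power factor: PF = cos(φ) = Re(Z)/|Z| = 100/101.32 = 0.987.
Step 5 — Type: Im(Z) = 16.31 ⇒ lagging (phase φ = 9.3°).

PF = 0.987 (lagging, φ = 9.3°)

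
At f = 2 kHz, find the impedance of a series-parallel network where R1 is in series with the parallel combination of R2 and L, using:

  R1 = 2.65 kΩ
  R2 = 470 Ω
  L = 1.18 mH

Step 1 — Angular frequency: ω = 2π·f = 2π·2000 = 1.257e+04 rad/s.
Step 2 — Component impedances:
  R1: Z = R = 2650 Ω
  R2: Z = R = 470 Ω
  L: Z = jωL = j·1.257e+04·0.00118 = 0 + j14.83 Ω
Step 3 — Parallel branch: R2 || L = 1/(1/R2 + 1/L) = 0.4674 + j14.81 Ω.
Step 4 — Series with R1: Z_total = R1 + (R2 || L) = 2650 + j14.81 Ω = 2651∠0.3° Ω.

Z = 2650 + j14.81 Ω = 2651∠0.3° Ω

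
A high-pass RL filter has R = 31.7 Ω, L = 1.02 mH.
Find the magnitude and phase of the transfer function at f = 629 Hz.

Step 1 — Angular frequency: ω = 2π·629 = 3952 rad/s.
Step 2 — Transfer function: H(jω) = jωL/(R + jωL).
Step 3 — Numerator jωL = j·4.031; denominator R + jωL = 31.7 + j4.031.
Step 4 — H = 0.01591 + j0.1251.
Step 5 — Magnitude: |H| = 0.1262 (-18.0 dB); phase: φ = 82.8°.

|H| = 0.1262 (-18.0 dB), φ = 82.8°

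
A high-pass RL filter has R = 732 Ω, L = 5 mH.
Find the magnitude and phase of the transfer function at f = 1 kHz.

Step 1 — Angular frequency: ω = 2π·1000 = 6283 rad/s.
Step 2 — Transfer function: H(jω) = jωL/(R + jωL).
Step 3 — Numerator jωL = j·31.42; denominator R + jωL = 732 + j31.42.
Step 4 — H = 0.001839 + j0.04284.
Step 5 — Magnitude: |H| = 0.04288 (-27.4 dB); phase: φ = 87.5°.

|H| = 0.04288 (-27.4 dB), φ = 87.5°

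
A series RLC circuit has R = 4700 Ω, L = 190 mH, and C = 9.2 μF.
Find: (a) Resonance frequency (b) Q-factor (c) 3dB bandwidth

Step 1 — Resonance condition Im(Z)=0 gives ω₀ = 1/√(LC).
Step 2 — ω₀ = 1/√(0.19·9.2e-06) = 756.4 rad/s.
Step 3 — f₀ = ω₀/(2π) = 120.4 Hz.
Step 4 — Series Q: Q = ω₀L/R = 756.4·0.19/4700 = 0.03058.
Step 5 — 3dB bandwidth: Δω = ω₀/Q = 2.474e+04 rad/s; BW = Δω/(2π) = 3937 Hz.

(a) f₀ = 120.4 Hz  (b) Q = 0.03058  (c) BW = 3937 Hz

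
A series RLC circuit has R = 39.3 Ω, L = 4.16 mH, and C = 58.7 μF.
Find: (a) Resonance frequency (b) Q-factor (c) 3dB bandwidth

Step 1 — Resonance condition Im(Z)=0 gives ω₀ = 1/√(LC).
Step 2 — ω₀ = 1/√(0.00416·5.87e-05) = 2024 rad/s.
Step 3 — f₀ = ω₀/(2π) = 322.1 Hz.
Step 4 — Series Q: Q = ω₀L/R = 2024·0.00416/39.3 = 0.2142.
Step 5 — 3dB bandwidth: Δω = ω₀/Q = 9447 rad/s; BW = Δω/(2π) = 1504 Hz.

(a) f₀ = 322.1 Hz  (b) Q = 0.2142  (c) BW = 1504 Hz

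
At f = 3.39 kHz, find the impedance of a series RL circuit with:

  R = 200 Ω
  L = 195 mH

Step 1 — Angular frequency: ω = 2π·f = 2π·3390 = 2.13e+04 rad/s.
Step 2 — Component impedances:
  R: Z = R = 200 Ω
  L: Z = jωL = j·2.13e+04·0.195 = 0 + j4153 Ω
Step 3 — Series combination: Z_total = R + L = 200 + j4153 Ω = 4158∠87.2° Ω.

Z = 200 + j4153 Ω = 4158∠87.2° Ω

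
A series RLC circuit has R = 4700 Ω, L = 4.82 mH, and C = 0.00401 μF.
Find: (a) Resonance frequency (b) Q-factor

Step 1 — Resonance condition Im(Z)=0 gives ω₀ = 1/√(LC).
Step 2 — ω₀ = 1/√(0.00482·4.01e-09) = 2.275e+05 rad/s.
Step 3 — f₀ = ω₀/(2π) = 3.62e+04 Hz.
Step 4 — Series Q: Q = ω₀L/R = 2.275e+05·0.00482/4700 = 0.2333.

(a) f₀ = 3.62e+04 Hz  (b) Q = 0.2333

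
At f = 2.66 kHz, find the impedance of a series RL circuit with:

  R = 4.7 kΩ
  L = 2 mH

Step 1 — Angular frequency: ω = 2π·f = 2π·2660 = 1.671e+04 rad/s.
Step 2 — Component impedances:
  R: Z = R = 4700 Ω
  L: Z = jωL = j·1.671e+04·0.002 = 0 + j33.43 Ω
Step 3 — Series combination: Z_total = R + L = 4700 + j33.43 Ω = 4700∠0.4° Ω.

Z = 4700 + j33.43 Ω = 4700∠0.4° Ω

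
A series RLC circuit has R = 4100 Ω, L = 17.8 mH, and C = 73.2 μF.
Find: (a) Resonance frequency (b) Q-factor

Step 1 — Resonance condition Im(Z)=0 gives ω₀ = 1/√(LC).
Step 2 — ω₀ = 1/√(0.0178·7.32e-05) = 876.1 rad/s.
Step 3 — f₀ = ω₀/(2π) = 139.4 Hz.
Step 4 — Series Q: Q = ω₀L/R = 876.1·0.0178/4100 = 0.003803.

(a) f₀ = 139.4 Hz  (b) Q = 0.003803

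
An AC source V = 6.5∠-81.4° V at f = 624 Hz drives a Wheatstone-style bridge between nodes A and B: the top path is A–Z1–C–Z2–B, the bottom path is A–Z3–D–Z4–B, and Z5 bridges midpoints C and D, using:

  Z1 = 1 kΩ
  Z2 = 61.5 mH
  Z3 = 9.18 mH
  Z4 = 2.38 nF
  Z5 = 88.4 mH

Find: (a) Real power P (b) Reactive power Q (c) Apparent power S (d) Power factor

Step 1 — Angular frequency: ω = 2π·f = 2π·624 = 3921 rad/s.
Step 2 — Component impedances:
  Z1: Z = R = 1000 Ω
  Z2: Z = jωL = j·3921·0.0615 = 0 + j241.1 Ω
  Z3: Z = jωL = j·3921·0.00918 = 0 + j35.99 Ω
  Z4: Z = 1/(jωC) = -j/(ω·C) = 0 - j1.072e+05 Ω
  Z5: Z = jωL = j·3921·0.0884 = 0 + j346.6 Ω
Step 3 — Bridge requires nodal analysis (the Z5 bridge couples midpoints C and D, so the two paths cannot be reduced to a simple series/parallel combination). Setting node B to ground and injecting 1 A at node A, the 3-node admittance system at A, C, D solves to V_A = Z_AB = 128.9 + j577.5 Ω = 591.7∠77.4° Ω.
Step 4 — Source phasor: V = 6.5∠-81.4° V = 0.972 - j6.427 V.
Step 5 — Current: I = V / Z = -0.01024 - j0.003969 A = 0.01099∠-158.8° A.
Step 6 — Complex power: S = V·I* = 0.01555 + j0.06969 VA.
Step 7 — Real power: P = Re(S) = 0.01555 W.
Step 8 — Reactive power: Q = Im(S) = 0.06969 VAR.
Step 9 — Apparent power: |S| = 0.0714 VA.
Step 10 — Power factor: PF = P/|S| = 0.2178 (lagging).

(a) P = 0.01555 W  (b) Q = 0.06969 VAR  (c) S = 0.0714 VA  (d) PF = 0.2178 (lagging)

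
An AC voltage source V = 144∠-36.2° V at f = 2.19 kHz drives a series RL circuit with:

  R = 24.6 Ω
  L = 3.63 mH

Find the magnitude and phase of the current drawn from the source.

Step 1 — Angular frequency: ω = 2π·f = 2π·2190 = 1.376e+04 rad/s.
Step 2 — Component impedances:
  R: Z = R = 24.6 Ω
  L: Z = jωL = j·1.376e+04·0.00363 = 0 + j49.95 Ω
Step 3 — Series combination: Z_total = R + L = 24.6 + j49.95 Ω = 55.68∠63.8° Ω.
Step 4 — Source phasor: V = 144∠-36.2° V = 116.2 - j85.05 V.
Step 5 — Ohm's law: I = V / Z_total = (116.2 - j85.05) / (24.6 + j49.95) = -0.4482 - j2.547 A.
Step 6 — Convert to polar: |I| = 2.586 A, ∠I = -100.0°.

I = 2.586∠-100.0° A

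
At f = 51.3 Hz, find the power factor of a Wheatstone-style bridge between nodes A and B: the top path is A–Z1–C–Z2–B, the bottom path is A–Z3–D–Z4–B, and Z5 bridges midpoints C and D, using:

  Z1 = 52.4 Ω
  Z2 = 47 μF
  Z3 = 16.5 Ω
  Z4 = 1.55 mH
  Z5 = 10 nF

Step 1 — Angular frequency: ω = 2π·f = 2π·51.3 = 322.3 rad/s.
Step 2 — Component impedances:
  Z1: Z = R = 52.4 Ω
  Z2: Z = 1/(jωC) = -j/(ω·C) = 0 - j66.01 Ω
  Z3: Z = R = 16.5 Ω
  Z4: Z = jωL = j·322.3·0.00155 = 0 + j0.4996 Ω
  Z5: Z = 1/(jωC) = -j/(ω·C) = 0 - j3.102e+05 Ω
Step 3 — Bridge requires nodal analysis (the Z5 bridge couples midpoints C and D, so the two paths cannot be reduced to a simple series/parallel combination). Setting node B to ground and injecting 1 A at node A, the 3-node admittance system at A, C, D solves to V_A = Z_AB = 14.55 - j1.597 Ω = 14.63∠-6.3° Ω.
Step 4 — Power factor: PF = cos(φ) = Re(Z)/|Z| = 14.5457/14.6331 = 0.994.
Step 5 — Type: Im(Z) = -1.597 ⇒ leading (phase φ = -6.3°).

PF = 0.994 (leading, φ = -6.3°)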